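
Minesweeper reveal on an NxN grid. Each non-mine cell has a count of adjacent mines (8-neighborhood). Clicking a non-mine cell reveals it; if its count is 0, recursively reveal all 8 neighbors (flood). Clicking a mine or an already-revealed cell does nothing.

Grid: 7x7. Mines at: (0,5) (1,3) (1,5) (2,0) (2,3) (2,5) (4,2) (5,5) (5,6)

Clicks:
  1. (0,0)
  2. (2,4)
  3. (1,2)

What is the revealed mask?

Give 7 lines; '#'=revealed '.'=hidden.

Answer: ###....
###....
....#..
.......
.......
.......
.......

Derivation:
Click 1 (0,0) count=0: revealed 6 new [(0,0) (0,1) (0,2) (1,0) (1,1) (1,2)] -> total=6
Click 2 (2,4) count=4: revealed 1 new [(2,4)] -> total=7
Click 3 (1,2) count=2: revealed 0 new [(none)] -> total=7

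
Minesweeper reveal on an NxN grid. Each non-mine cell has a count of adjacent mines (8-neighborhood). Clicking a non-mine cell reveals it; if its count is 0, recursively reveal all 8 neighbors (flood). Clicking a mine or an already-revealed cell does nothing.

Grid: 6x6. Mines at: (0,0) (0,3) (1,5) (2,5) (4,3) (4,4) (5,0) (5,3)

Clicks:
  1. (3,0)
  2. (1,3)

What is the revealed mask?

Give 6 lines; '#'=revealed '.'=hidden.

Click 1 (3,0) count=0: revealed 18 new [(1,0) (1,1) (1,2) (1,3) (1,4) (2,0) (2,1) (2,2) (2,3) (2,4) (3,0) (3,1) (3,2) (3,3) (3,4) (4,0) (4,1) (4,2)] -> total=18
Click 2 (1,3) count=1: revealed 0 new [(none)] -> total=18

Answer: ......
#####.
#####.
#####.
###...
......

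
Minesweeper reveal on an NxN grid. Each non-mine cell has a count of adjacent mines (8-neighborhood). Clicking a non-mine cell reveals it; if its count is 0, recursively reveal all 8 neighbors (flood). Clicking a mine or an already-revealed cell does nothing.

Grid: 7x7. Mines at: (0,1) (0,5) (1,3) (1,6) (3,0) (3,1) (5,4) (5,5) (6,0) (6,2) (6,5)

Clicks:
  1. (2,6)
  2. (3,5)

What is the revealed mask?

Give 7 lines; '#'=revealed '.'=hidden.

Answer: .......
.......
..#####
..#####
..#####
.......
.......

Derivation:
Click 1 (2,6) count=1: revealed 1 new [(2,6)] -> total=1
Click 2 (3,5) count=0: revealed 14 new [(2,2) (2,3) (2,4) (2,5) (3,2) (3,3) (3,4) (3,5) (3,6) (4,2) (4,3) (4,4) (4,5) (4,6)] -> total=15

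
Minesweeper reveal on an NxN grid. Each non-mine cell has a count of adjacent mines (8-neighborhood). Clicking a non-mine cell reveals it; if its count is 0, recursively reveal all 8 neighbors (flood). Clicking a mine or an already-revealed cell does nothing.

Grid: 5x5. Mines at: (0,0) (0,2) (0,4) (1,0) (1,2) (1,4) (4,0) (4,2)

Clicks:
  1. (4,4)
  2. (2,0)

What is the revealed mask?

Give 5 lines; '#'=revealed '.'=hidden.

Click 1 (4,4) count=0: revealed 6 new [(2,3) (2,4) (3,3) (3,4) (4,3) (4,4)] -> total=6
Click 2 (2,0) count=1: revealed 1 new [(2,0)] -> total=7

Answer: .....
.....
#..##
...##
...##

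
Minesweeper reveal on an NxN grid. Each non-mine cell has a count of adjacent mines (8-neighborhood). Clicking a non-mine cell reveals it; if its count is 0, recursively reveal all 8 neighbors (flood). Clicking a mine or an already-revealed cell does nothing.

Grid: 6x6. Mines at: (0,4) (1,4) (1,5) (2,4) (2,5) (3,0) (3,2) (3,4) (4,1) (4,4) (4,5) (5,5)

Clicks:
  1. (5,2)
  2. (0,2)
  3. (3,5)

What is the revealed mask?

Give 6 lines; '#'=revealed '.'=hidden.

Answer: ####..
####..
####..
.....#
......
..#...

Derivation:
Click 1 (5,2) count=1: revealed 1 new [(5,2)] -> total=1
Click 2 (0,2) count=0: revealed 12 new [(0,0) (0,1) (0,2) (0,3) (1,0) (1,1) (1,2) (1,3) (2,0) (2,1) (2,2) (2,3)] -> total=13
Click 3 (3,5) count=5: revealed 1 new [(3,5)] -> total=14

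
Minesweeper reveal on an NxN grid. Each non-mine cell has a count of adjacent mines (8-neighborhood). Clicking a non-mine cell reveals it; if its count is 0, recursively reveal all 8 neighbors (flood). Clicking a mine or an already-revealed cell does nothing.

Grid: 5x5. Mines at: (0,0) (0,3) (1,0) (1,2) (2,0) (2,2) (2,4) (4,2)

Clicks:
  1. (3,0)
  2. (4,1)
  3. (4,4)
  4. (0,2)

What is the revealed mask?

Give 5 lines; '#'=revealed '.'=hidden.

Answer: ..#..
.....
.....
#..##
.#.##

Derivation:
Click 1 (3,0) count=1: revealed 1 new [(3,0)] -> total=1
Click 2 (4,1) count=1: revealed 1 new [(4,1)] -> total=2
Click 3 (4,4) count=0: revealed 4 new [(3,3) (3,4) (4,3) (4,4)] -> total=6
Click 4 (0,2) count=2: revealed 1 new [(0,2)] -> total=7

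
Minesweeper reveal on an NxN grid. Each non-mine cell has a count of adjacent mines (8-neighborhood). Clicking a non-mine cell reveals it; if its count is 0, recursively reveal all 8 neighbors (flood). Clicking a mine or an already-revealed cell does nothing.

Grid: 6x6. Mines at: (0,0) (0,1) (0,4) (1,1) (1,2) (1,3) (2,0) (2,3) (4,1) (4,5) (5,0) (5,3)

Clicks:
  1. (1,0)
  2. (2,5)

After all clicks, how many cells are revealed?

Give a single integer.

Answer: 7

Derivation:
Click 1 (1,0) count=4: revealed 1 new [(1,0)] -> total=1
Click 2 (2,5) count=0: revealed 6 new [(1,4) (1,5) (2,4) (2,5) (3,4) (3,5)] -> total=7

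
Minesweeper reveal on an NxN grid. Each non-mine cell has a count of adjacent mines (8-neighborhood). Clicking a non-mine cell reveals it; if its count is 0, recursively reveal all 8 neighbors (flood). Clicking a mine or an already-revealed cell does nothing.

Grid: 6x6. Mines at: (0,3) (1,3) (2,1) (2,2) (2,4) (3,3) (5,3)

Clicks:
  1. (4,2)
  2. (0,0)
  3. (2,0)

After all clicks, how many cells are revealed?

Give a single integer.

Answer: 8

Derivation:
Click 1 (4,2) count=2: revealed 1 new [(4,2)] -> total=1
Click 2 (0,0) count=0: revealed 6 new [(0,0) (0,1) (0,2) (1,0) (1,1) (1,2)] -> total=7
Click 3 (2,0) count=1: revealed 1 new [(2,0)] -> total=8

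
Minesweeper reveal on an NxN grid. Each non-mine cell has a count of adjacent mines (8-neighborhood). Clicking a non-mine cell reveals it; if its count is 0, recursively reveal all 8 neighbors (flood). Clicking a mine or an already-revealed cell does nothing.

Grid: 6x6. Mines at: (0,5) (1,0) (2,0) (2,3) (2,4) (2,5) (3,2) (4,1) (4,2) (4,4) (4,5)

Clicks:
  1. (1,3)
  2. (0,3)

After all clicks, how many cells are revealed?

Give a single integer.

Answer: 8

Derivation:
Click 1 (1,3) count=2: revealed 1 new [(1,3)] -> total=1
Click 2 (0,3) count=0: revealed 7 new [(0,1) (0,2) (0,3) (0,4) (1,1) (1,2) (1,4)] -> total=8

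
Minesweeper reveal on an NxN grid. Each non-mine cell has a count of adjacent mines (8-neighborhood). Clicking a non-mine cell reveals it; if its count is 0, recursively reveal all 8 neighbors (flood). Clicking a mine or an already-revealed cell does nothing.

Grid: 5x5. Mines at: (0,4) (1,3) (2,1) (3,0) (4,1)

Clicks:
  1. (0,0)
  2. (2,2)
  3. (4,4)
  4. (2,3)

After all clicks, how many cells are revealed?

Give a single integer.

Answer: 15

Derivation:
Click 1 (0,0) count=0: revealed 6 new [(0,0) (0,1) (0,2) (1,0) (1,1) (1,2)] -> total=6
Click 2 (2,2) count=2: revealed 1 new [(2,2)] -> total=7
Click 3 (4,4) count=0: revealed 8 new [(2,3) (2,4) (3,2) (3,3) (3,4) (4,2) (4,3) (4,4)] -> total=15
Click 4 (2,3) count=1: revealed 0 new [(none)] -> total=15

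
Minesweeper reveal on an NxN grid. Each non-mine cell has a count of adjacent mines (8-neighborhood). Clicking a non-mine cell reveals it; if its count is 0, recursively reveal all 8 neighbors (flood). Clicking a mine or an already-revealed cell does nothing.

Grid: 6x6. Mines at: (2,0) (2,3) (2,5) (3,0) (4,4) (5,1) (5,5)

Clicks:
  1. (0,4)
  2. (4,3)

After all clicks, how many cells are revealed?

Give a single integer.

Click 1 (0,4) count=0: revealed 12 new [(0,0) (0,1) (0,2) (0,3) (0,4) (0,5) (1,0) (1,1) (1,2) (1,3) (1,4) (1,5)] -> total=12
Click 2 (4,3) count=1: revealed 1 new [(4,3)] -> total=13

Answer: 13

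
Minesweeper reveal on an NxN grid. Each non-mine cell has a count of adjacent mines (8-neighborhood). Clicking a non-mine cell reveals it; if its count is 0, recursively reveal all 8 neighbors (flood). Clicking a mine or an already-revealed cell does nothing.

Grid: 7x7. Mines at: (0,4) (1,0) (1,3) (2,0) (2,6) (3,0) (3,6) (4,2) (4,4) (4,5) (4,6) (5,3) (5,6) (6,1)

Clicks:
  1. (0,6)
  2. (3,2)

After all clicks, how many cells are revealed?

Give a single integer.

Click 1 (0,6) count=0: revealed 4 new [(0,5) (0,6) (1,5) (1,6)] -> total=4
Click 2 (3,2) count=1: revealed 1 new [(3,2)] -> total=5

Answer: 5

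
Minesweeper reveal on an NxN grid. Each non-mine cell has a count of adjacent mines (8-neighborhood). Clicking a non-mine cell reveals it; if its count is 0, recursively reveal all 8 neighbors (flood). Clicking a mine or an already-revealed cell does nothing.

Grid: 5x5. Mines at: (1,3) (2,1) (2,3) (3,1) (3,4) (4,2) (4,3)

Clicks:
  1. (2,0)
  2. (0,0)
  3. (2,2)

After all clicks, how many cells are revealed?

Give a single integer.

Answer: 8

Derivation:
Click 1 (2,0) count=2: revealed 1 new [(2,0)] -> total=1
Click 2 (0,0) count=0: revealed 6 new [(0,0) (0,1) (0,2) (1,0) (1,1) (1,2)] -> total=7
Click 3 (2,2) count=4: revealed 1 new [(2,2)] -> total=8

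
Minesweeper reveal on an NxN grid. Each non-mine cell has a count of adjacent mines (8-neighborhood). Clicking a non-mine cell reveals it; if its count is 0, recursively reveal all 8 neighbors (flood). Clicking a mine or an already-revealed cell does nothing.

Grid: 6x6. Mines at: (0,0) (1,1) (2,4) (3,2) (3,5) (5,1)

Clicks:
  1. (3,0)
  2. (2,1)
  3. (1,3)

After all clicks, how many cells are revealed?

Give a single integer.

Click 1 (3,0) count=0: revealed 6 new [(2,0) (2,1) (3,0) (3,1) (4,0) (4,1)] -> total=6
Click 2 (2,1) count=2: revealed 0 new [(none)] -> total=6
Click 3 (1,3) count=1: revealed 1 new [(1,3)] -> total=7

Answer: 7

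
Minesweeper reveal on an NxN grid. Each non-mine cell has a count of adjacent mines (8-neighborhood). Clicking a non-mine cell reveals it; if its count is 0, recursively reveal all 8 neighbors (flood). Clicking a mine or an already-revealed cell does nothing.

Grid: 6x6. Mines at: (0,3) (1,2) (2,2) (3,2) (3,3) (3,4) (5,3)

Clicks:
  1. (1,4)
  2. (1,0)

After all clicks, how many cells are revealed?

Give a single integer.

Answer: 15

Derivation:
Click 1 (1,4) count=1: revealed 1 new [(1,4)] -> total=1
Click 2 (1,0) count=0: revealed 14 new [(0,0) (0,1) (1,0) (1,1) (2,0) (2,1) (3,0) (3,1) (4,0) (4,1) (4,2) (5,0) (5,1) (5,2)] -> total=15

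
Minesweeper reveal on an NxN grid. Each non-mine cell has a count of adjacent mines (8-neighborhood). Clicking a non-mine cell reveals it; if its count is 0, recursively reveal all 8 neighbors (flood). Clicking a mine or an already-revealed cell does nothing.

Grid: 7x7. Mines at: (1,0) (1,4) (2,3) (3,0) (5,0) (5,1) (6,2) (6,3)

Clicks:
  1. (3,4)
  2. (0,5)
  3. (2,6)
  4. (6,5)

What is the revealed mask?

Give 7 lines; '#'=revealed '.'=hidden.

Answer: .....##
.....##
....###
..#####
..#####
..#####
....###

Derivation:
Click 1 (3,4) count=1: revealed 1 new [(3,4)] -> total=1
Click 2 (0,5) count=1: revealed 1 new [(0,5)] -> total=2
Click 3 (2,6) count=0: revealed 23 new [(0,6) (1,5) (1,6) (2,4) (2,5) (2,6) (3,2) (3,3) (3,5) (3,6) (4,2) (4,3) (4,4) (4,5) (4,6) (5,2) (5,3) (5,4) (5,5) (5,6) (6,4) (6,5) (6,6)] -> total=25
Click 4 (6,5) count=0: revealed 0 new [(none)] -> total=25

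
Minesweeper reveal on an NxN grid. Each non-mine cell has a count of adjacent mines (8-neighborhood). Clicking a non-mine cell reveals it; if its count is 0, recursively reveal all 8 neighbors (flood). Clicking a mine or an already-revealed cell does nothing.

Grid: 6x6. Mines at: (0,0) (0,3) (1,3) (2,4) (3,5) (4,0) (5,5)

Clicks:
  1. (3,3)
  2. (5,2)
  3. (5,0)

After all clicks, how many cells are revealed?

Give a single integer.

Click 1 (3,3) count=1: revealed 1 new [(3,3)] -> total=1
Click 2 (5,2) count=0: revealed 19 new [(1,0) (1,1) (1,2) (2,0) (2,1) (2,2) (2,3) (3,0) (3,1) (3,2) (3,4) (4,1) (4,2) (4,3) (4,4) (5,1) (5,2) (5,3) (5,4)] -> total=20
Click 3 (5,0) count=1: revealed 1 new [(5,0)] -> total=21

Answer: 21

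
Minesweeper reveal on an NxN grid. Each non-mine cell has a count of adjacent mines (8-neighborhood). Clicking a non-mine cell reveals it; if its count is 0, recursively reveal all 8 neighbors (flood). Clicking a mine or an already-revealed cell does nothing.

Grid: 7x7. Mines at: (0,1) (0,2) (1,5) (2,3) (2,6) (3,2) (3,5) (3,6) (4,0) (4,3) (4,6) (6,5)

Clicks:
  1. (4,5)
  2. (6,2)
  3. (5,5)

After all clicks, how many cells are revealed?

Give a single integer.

Answer: 12

Derivation:
Click 1 (4,5) count=3: revealed 1 new [(4,5)] -> total=1
Click 2 (6,2) count=0: revealed 10 new [(5,0) (5,1) (5,2) (5,3) (5,4) (6,0) (6,1) (6,2) (6,3) (6,4)] -> total=11
Click 3 (5,5) count=2: revealed 1 new [(5,5)] -> total=12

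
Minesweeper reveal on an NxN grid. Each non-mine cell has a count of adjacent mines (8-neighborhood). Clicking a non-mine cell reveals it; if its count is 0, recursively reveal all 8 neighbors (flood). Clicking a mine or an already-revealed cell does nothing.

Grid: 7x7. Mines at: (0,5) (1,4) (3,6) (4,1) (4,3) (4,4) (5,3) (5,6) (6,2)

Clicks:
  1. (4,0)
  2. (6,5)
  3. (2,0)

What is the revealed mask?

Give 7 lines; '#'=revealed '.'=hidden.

Click 1 (4,0) count=1: revealed 1 new [(4,0)] -> total=1
Click 2 (6,5) count=1: revealed 1 new [(6,5)] -> total=2
Click 3 (2,0) count=0: revealed 16 new [(0,0) (0,1) (0,2) (0,3) (1,0) (1,1) (1,2) (1,3) (2,0) (2,1) (2,2) (2,3) (3,0) (3,1) (3,2) (3,3)] -> total=18

Answer: ####...
####...
####...
####...
#......
.......
.....#.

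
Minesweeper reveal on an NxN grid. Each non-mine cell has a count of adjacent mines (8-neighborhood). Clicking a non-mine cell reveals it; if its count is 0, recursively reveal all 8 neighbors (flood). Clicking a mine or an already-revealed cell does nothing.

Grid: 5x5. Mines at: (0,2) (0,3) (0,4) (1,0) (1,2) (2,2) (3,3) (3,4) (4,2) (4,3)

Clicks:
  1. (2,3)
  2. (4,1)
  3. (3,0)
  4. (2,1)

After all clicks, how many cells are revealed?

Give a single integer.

Click 1 (2,3) count=4: revealed 1 new [(2,3)] -> total=1
Click 2 (4,1) count=1: revealed 1 new [(4,1)] -> total=2
Click 3 (3,0) count=0: revealed 5 new [(2,0) (2,1) (3,0) (3,1) (4,0)] -> total=7
Click 4 (2,1) count=3: revealed 0 new [(none)] -> total=7

Answer: 7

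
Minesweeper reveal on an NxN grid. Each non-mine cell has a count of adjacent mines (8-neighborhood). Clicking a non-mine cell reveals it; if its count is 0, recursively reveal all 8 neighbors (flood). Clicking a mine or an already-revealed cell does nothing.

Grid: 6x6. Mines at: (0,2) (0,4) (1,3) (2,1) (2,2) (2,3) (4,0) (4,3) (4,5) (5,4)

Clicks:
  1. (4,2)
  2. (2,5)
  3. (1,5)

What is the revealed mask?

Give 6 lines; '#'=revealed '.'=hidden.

Click 1 (4,2) count=1: revealed 1 new [(4,2)] -> total=1
Click 2 (2,5) count=0: revealed 6 new [(1,4) (1,5) (2,4) (2,5) (3,4) (3,5)] -> total=7
Click 3 (1,5) count=1: revealed 0 new [(none)] -> total=7

Answer: ......
....##
....##
....##
..#...
......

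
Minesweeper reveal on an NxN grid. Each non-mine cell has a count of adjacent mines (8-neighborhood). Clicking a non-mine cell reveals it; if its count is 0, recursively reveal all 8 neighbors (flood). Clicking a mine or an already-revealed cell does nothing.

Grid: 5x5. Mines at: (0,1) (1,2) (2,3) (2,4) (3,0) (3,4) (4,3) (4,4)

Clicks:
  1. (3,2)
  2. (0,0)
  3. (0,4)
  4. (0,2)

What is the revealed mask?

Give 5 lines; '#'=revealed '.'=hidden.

Click 1 (3,2) count=2: revealed 1 new [(3,2)] -> total=1
Click 2 (0,0) count=1: revealed 1 new [(0,0)] -> total=2
Click 3 (0,4) count=0: revealed 4 new [(0,3) (0,4) (1,3) (1,4)] -> total=6
Click 4 (0,2) count=2: revealed 1 new [(0,2)] -> total=7

Answer: #.###
...##
.....
..#..
.....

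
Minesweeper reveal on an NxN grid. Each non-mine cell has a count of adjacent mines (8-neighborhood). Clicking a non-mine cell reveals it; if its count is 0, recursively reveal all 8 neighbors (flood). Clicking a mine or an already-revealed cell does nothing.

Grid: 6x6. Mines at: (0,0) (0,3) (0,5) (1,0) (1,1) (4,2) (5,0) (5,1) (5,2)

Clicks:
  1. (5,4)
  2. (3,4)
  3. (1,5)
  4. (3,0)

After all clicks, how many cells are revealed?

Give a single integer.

Click 1 (5,4) count=0: revealed 18 new [(1,2) (1,3) (1,4) (1,5) (2,2) (2,3) (2,4) (2,5) (3,2) (3,3) (3,4) (3,5) (4,3) (4,4) (4,5) (5,3) (5,4) (5,5)] -> total=18
Click 2 (3,4) count=0: revealed 0 new [(none)] -> total=18
Click 3 (1,5) count=1: revealed 0 new [(none)] -> total=18
Click 4 (3,0) count=0: revealed 6 new [(2,0) (2,1) (3,0) (3,1) (4,0) (4,1)] -> total=24

Answer: 24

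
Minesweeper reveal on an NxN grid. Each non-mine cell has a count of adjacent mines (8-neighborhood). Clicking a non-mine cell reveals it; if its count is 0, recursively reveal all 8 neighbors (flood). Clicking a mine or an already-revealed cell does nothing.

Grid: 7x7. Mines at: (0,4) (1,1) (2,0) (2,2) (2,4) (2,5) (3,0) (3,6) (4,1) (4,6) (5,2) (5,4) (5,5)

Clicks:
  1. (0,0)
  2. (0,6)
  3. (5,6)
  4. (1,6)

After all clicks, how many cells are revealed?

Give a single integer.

Answer: 6

Derivation:
Click 1 (0,0) count=1: revealed 1 new [(0,0)] -> total=1
Click 2 (0,6) count=0: revealed 4 new [(0,5) (0,6) (1,5) (1,6)] -> total=5
Click 3 (5,6) count=2: revealed 1 new [(5,6)] -> total=6
Click 4 (1,6) count=1: revealed 0 new [(none)] -> total=6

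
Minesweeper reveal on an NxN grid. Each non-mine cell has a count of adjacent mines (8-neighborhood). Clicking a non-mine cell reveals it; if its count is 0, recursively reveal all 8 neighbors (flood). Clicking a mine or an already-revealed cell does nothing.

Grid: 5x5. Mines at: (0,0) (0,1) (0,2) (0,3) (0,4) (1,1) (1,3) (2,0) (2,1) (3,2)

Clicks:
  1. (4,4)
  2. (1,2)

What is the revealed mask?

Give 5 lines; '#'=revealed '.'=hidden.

Click 1 (4,4) count=0: revealed 6 new [(2,3) (2,4) (3,3) (3,4) (4,3) (4,4)] -> total=6
Click 2 (1,2) count=6: revealed 1 new [(1,2)] -> total=7

Answer: .....
..#..
...##
...##
...##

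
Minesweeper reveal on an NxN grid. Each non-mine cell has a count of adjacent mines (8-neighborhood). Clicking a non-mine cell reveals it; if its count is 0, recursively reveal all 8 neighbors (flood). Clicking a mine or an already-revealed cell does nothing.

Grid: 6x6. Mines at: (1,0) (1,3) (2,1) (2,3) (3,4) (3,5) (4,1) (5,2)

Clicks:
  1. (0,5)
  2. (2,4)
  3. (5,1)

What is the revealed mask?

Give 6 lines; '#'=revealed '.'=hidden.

Click 1 (0,5) count=0: revealed 6 new [(0,4) (0,5) (1,4) (1,5) (2,4) (2,5)] -> total=6
Click 2 (2,4) count=4: revealed 0 new [(none)] -> total=6
Click 3 (5,1) count=2: revealed 1 new [(5,1)] -> total=7

Answer: ....##
....##
....##
......
......
.#....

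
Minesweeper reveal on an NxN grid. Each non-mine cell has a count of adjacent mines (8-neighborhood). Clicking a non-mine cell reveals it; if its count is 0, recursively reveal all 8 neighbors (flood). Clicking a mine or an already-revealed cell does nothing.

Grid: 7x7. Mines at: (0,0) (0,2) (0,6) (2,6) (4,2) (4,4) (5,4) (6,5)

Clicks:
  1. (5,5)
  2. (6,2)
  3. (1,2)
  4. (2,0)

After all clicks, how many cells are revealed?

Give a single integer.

Click 1 (5,5) count=3: revealed 1 new [(5,5)] -> total=1
Click 2 (6,2) count=0: revealed 31 new [(0,3) (0,4) (0,5) (1,0) (1,1) (1,2) (1,3) (1,4) (1,5) (2,0) (2,1) (2,2) (2,3) (2,4) (2,5) (3,0) (3,1) (3,2) (3,3) (3,4) (3,5) (4,0) (4,1) (5,0) (5,1) (5,2) (5,3) (6,0) (6,1) (6,2) (6,3)] -> total=32
Click 3 (1,2) count=1: revealed 0 new [(none)] -> total=32
Click 4 (2,0) count=0: revealed 0 new [(none)] -> total=32

Answer: 32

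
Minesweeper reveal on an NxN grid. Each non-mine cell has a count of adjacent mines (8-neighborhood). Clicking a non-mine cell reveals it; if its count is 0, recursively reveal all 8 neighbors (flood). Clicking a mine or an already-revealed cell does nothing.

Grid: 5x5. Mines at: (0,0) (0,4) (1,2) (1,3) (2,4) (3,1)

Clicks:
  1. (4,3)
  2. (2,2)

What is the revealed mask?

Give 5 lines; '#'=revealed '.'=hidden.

Click 1 (4,3) count=0: revealed 6 new [(3,2) (3,3) (3,4) (4,2) (4,3) (4,4)] -> total=6
Click 2 (2,2) count=3: revealed 1 new [(2,2)] -> total=7

Answer: .....
.....
..#..
..###
..###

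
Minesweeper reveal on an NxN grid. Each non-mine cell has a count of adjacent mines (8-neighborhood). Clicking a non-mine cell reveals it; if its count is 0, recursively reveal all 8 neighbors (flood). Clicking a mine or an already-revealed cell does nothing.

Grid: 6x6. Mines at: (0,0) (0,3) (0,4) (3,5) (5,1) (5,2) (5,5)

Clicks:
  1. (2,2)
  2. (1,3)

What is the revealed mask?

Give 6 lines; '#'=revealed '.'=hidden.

Click 1 (2,2) count=0: revealed 20 new [(1,0) (1,1) (1,2) (1,3) (1,4) (2,0) (2,1) (2,2) (2,3) (2,4) (3,0) (3,1) (3,2) (3,3) (3,4) (4,0) (4,1) (4,2) (4,3) (4,4)] -> total=20
Click 2 (1,3) count=2: revealed 0 new [(none)] -> total=20

Answer: ......
#####.
#####.
#####.
#####.
......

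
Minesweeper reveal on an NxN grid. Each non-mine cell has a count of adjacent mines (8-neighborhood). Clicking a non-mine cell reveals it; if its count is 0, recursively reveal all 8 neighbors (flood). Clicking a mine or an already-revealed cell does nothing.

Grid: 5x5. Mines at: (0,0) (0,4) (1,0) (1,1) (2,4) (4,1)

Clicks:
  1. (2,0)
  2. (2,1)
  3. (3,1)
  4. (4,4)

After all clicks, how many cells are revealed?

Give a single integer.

Answer: 9

Derivation:
Click 1 (2,0) count=2: revealed 1 new [(2,0)] -> total=1
Click 2 (2,1) count=2: revealed 1 new [(2,1)] -> total=2
Click 3 (3,1) count=1: revealed 1 new [(3,1)] -> total=3
Click 4 (4,4) count=0: revealed 6 new [(3,2) (3,3) (3,4) (4,2) (4,3) (4,4)] -> total=9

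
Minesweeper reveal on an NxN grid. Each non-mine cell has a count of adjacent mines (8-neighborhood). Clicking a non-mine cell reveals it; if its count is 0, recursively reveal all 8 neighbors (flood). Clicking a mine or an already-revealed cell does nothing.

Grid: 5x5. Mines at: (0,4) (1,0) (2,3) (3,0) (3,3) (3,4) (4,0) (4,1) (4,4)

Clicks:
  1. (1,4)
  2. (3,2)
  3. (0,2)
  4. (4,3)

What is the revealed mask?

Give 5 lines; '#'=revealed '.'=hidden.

Click 1 (1,4) count=2: revealed 1 new [(1,4)] -> total=1
Click 2 (3,2) count=3: revealed 1 new [(3,2)] -> total=2
Click 3 (0,2) count=0: revealed 6 new [(0,1) (0,2) (0,3) (1,1) (1,2) (1,3)] -> total=8
Click 4 (4,3) count=3: revealed 1 new [(4,3)] -> total=9

Answer: .###.
.####
.....
..#..
...#.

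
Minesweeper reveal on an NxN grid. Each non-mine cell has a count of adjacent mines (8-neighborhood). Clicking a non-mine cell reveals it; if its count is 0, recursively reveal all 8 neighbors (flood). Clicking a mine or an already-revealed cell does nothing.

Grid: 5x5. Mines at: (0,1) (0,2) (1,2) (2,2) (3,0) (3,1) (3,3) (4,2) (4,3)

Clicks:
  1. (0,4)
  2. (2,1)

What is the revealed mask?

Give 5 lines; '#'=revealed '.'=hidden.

Click 1 (0,4) count=0: revealed 6 new [(0,3) (0,4) (1,3) (1,4) (2,3) (2,4)] -> total=6
Click 2 (2,1) count=4: revealed 1 new [(2,1)] -> total=7

Answer: ...##
...##
.#.##
.....
.....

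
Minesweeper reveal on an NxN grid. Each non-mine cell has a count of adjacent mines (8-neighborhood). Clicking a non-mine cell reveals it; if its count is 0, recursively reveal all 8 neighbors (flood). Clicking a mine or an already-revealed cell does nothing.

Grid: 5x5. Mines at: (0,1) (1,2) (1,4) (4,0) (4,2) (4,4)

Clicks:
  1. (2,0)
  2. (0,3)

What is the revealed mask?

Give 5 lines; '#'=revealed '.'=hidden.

Click 1 (2,0) count=0: revealed 6 new [(1,0) (1,1) (2,0) (2,1) (3,0) (3,1)] -> total=6
Click 2 (0,3) count=2: revealed 1 new [(0,3)] -> total=7

Answer: ...#.
##...
##...
##...
.....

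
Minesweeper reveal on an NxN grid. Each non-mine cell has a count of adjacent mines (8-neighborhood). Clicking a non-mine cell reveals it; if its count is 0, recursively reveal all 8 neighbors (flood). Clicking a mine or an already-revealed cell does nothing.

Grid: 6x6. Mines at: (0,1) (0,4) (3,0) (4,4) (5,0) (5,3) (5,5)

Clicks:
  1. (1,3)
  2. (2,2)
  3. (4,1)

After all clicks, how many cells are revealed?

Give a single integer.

Answer: 18

Derivation:
Click 1 (1,3) count=1: revealed 1 new [(1,3)] -> total=1
Click 2 (2,2) count=0: revealed 17 new [(1,1) (1,2) (1,4) (1,5) (2,1) (2,2) (2,3) (2,4) (2,5) (3,1) (3,2) (3,3) (3,4) (3,5) (4,1) (4,2) (4,3)] -> total=18
Click 3 (4,1) count=2: revealed 0 new [(none)] -> total=18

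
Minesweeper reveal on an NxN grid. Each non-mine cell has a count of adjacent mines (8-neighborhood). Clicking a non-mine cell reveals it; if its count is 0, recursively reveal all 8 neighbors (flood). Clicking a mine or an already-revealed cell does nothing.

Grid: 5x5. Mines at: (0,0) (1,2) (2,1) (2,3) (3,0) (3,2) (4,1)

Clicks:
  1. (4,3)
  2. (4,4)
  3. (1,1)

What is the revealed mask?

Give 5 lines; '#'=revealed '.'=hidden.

Answer: .....
.#...
.....
...##
...##

Derivation:
Click 1 (4,3) count=1: revealed 1 new [(4,3)] -> total=1
Click 2 (4,4) count=0: revealed 3 new [(3,3) (3,4) (4,4)] -> total=4
Click 3 (1,1) count=3: revealed 1 new [(1,1)] -> total=5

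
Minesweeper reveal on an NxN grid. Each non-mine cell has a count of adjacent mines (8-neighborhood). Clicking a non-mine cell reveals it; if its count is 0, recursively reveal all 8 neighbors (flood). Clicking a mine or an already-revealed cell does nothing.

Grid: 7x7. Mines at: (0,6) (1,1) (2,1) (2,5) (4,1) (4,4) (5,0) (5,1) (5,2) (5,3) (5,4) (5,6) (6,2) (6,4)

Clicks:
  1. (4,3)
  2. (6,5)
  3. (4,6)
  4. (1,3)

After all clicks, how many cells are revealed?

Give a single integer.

Click 1 (4,3) count=4: revealed 1 new [(4,3)] -> total=1
Click 2 (6,5) count=3: revealed 1 new [(6,5)] -> total=2
Click 3 (4,6) count=1: revealed 1 new [(4,6)] -> total=3
Click 4 (1,3) count=0: revealed 14 new [(0,2) (0,3) (0,4) (0,5) (1,2) (1,3) (1,4) (1,5) (2,2) (2,3) (2,4) (3,2) (3,3) (3,4)] -> total=17

Answer: 17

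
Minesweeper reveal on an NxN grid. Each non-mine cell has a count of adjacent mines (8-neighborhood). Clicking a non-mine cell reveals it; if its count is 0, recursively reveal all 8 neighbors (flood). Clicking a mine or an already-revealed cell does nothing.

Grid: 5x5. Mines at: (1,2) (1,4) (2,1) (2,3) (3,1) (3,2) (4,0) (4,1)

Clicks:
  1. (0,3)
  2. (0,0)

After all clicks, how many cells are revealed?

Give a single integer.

Answer: 5

Derivation:
Click 1 (0,3) count=2: revealed 1 new [(0,3)] -> total=1
Click 2 (0,0) count=0: revealed 4 new [(0,0) (0,1) (1,0) (1,1)] -> total=5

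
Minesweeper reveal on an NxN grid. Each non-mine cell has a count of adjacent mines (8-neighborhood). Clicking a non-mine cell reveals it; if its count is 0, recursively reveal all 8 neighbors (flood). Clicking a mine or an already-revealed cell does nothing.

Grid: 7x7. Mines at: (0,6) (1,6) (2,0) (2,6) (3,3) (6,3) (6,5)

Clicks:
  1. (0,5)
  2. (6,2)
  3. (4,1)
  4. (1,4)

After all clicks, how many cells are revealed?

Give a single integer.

Click 1 (0,5) count=2: revealed 1 new [(0,5)] -> total=1
Click 2 (6,2) count=1: revealed 1 new [(6,2)] -> total=2
Click 3 (4,1) count=0: revealed 11 new [(3,0) (3,1) (3,2) (4,0) (4,1) (4,2) (5,0) (5,1) (5,2) (6,0) (6,1)] -> total=13
Click 4 (1,4) count=0: revealed 16 new [(0,0) (0,1) (0,2) (0,3) (0,4) (1,0) (1,1) (1,2) (1,3) (1,4) (1,5) (2,1) (2,2) (2,3) (2,4) (2,5)] -> total=29

Answer: 29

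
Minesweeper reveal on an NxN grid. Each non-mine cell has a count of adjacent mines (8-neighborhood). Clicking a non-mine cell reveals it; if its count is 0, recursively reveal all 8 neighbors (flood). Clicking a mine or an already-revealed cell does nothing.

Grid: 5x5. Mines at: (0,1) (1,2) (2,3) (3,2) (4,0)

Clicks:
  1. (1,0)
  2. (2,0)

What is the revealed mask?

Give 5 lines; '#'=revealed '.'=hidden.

Click 1 (1,0) count=1: revealed 1 new [(1,0)] -> total=1
Click 2 (2,0) count=0: revealed 5 new [(1,1) (2,0) (2,1) (3,0) (3,1)] -> total=6

Answer: .....
##...
##...
##...
.....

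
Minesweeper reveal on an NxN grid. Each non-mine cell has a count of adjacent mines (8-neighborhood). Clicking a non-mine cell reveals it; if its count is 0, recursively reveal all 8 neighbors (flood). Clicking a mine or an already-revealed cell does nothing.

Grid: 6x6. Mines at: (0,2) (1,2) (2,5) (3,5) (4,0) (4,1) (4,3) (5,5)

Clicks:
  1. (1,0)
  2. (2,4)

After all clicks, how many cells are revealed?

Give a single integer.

Click 1 (1,0) count=0: revealed 8 new [(0,0) (0,1) (1,0) (1,1) (2,0) (2,1) (3,0) (3,1)] -> total=8
Click 2 (2,4) count=2: revealed 1 new [(2,4)] -> total=9

Answer: 9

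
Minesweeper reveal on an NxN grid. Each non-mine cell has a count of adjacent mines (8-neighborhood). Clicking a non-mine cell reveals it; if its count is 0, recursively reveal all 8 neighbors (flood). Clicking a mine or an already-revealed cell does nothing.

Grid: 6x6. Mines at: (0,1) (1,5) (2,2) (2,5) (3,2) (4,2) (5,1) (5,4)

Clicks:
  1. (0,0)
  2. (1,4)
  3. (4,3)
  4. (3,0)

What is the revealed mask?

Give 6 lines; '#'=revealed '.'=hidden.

Answer: #.....
##..#.
##....
##....
##.#..
......

Derivation:
Click 1 (0,0) count=1: revealed 1 new [(0,0)] -> total=1
Click 2 (1,4) count=2: revealed 1 new [(1,4)] -> total=2
Click 3 (4,3) count=3: revealed 1 new [(4,3)] -> total=3
Click 4 (3,0) count=0: revealed 8 new [(1,0) (1,1) (2,0) (2,1) (3,0) (3,1) (4,0) (4,1)] -> total=11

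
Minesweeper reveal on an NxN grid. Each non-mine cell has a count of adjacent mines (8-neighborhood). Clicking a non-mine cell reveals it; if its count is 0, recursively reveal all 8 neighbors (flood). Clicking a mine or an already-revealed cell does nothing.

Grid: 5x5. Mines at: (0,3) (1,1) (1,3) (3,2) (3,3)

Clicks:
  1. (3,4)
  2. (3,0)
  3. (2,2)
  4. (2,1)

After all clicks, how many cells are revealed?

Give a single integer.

Answer: 8

Derivation:
Click 1 (3,4) count=1: revealed 1 new [(3,4)] -> total=1
Click 2 (3,0) count=0: revealed 6 new [(2,0) (2,1) (3,0) (3,1) (4,0) (4,1)] -> total=7
Click 3 (2,2) count=4: revealed 1 new [(2,2)] -> total=8
Click 4 (2,1) count=2: revealed 0 new [(none)] -> total=8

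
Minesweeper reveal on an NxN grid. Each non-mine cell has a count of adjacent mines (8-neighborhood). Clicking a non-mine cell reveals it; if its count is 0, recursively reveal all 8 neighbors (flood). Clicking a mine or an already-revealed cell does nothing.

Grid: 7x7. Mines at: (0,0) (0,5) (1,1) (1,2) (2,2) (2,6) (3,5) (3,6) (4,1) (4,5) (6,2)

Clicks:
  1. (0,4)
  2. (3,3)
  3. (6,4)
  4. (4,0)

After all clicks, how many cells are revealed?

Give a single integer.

Click 1 (0,4) count=1: revealed 1 new [(0,4)] -> total=1
Click 2 (3,3) count=1: revealed 1 new [(3,3)] -> total=2
Click 3 (6,4) count=0: revealed 8 new [(5,3) (5,4) (5,5) (5,6) (6,3) (6,4) (6,5) (6,6)] -> total=10
Click 4 (4,0) count=1: revealed 1 new [(4,0)] -> total=11

Answer: 11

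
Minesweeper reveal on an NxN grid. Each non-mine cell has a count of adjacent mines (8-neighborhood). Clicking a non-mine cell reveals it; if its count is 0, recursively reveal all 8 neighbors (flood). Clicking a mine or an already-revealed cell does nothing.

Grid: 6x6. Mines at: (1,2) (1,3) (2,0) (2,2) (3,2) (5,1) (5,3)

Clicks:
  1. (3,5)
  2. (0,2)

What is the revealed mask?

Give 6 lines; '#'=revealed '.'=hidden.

Click 1 (3,5) count=0: revealed 15 new [(0,4) (0,5) (1,4) (1,5) (2,3) (2,4) (2,5) (3,3) (3,4) (3,5) (4,3) (4,4) (4,5) (5,4) (5,5)] -> total=15
Click 2 (0,2) count=2: revealed 1 new [(0,2)] -> total=16

Answer: ..#.##
....##
...###
...###
...###
....##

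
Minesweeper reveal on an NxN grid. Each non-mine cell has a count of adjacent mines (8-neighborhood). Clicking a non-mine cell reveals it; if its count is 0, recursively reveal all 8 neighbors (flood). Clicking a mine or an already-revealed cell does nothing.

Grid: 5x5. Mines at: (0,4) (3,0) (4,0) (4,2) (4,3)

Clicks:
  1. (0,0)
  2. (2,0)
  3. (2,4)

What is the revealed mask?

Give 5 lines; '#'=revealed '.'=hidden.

Answer: ####.
#####
#####
.####
.....

Derivation:
Click 1 (0,0) count=0: revealed 18 new [(0,0) (0,1) (0,2) (0,3) (1,0) (1,1) (1,2) (1,3) (1,4) (2,0) (2,1) (2,2) (2,3) (2,4) (3,1) (3,2) (3,3) (3,4)] -> total=18
Click 2 (2,0) count=1: revealed 0 new [(none)] -> total=18
Click 3 (2,4) count=0: revealed 0 new [(none)] -> total=18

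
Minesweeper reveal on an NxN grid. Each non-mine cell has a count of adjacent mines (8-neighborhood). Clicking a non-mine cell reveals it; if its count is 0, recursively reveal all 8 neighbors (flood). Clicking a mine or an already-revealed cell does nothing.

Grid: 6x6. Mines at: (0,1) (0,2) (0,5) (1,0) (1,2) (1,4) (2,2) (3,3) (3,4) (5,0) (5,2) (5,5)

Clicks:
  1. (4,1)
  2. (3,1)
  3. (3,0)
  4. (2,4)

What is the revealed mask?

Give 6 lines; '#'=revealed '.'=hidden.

Click 1 (4,1) count=2: revealed 1 new [(4,1)] -> total=1
Click 2 (3,1) count=1: revealed 1 new [(3,1)] -> total=2
Click 3 (3,0) count=0: revealed 4 new [(2,0) (2,1) (3,0) (4,0)] -> total=6
Click 4 (2,4) count=3: revealed 1 new [(2,4)] -> total=7

Answer: ......
......
##..#.
##....
##....
......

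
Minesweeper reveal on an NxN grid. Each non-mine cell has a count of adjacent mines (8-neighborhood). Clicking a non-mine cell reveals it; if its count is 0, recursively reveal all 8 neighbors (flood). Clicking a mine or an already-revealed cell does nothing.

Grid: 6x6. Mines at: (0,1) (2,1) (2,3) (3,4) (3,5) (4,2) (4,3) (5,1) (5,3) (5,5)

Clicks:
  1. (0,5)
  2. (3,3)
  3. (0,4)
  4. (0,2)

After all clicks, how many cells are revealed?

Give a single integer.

Answer: 11

Derivation:
Click 1 (0,5) count=0: revealed 10 new [(0,2) (0,3) (0,4) (0,5) (1,2) (1,3) (1,4) (1,5) (2,4) (2,5)] -> total=10
Click 2 (3,3) count=4: revealed 1 new [(3,3)] -> total=11
Click 3 (0,4) count=0: revealed 0 new [(none)] -> total=11
Click 4 (0,2) count=1: revealed 0 new [(none)] -> total=11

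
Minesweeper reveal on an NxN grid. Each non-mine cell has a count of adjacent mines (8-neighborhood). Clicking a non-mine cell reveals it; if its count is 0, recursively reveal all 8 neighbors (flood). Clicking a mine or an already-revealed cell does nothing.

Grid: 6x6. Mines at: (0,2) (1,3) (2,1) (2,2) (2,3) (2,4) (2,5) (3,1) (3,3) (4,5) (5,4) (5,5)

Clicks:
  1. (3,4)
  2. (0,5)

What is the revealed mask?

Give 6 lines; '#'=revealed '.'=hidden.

Answer: ....##
....##
......
....#.
......
......

Derivation:
Click 1 (3,4) count=5: revealed 1 new [(3,4)] -> total=1
Click 2 (0,5) count=0: revealed 4 new [(0,4) (0,5) (1,4) (1,5)] -> total=5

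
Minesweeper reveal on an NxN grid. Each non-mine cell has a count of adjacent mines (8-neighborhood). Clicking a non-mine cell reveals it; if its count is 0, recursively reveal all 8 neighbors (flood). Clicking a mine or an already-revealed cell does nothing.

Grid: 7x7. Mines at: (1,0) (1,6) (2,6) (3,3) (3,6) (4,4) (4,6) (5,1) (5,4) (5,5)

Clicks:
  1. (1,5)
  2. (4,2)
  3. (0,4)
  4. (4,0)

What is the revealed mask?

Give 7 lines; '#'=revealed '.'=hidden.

Click 1 (1,5) count=2: revealed 1 new [(1,5)] -> total=1
Click 2 (4,2) count=2: revealed 1 new [(4,2)] -> total=2
Click 3 (0,4) count=0: revealed 14 new [(0,1) (0,2) (0,3) (0,4) (0,5) (1,1) (1,2) (1,3) (1,4) (2,1) (2,2) (2,3) (2,4) (2,5)] -> total=16
Click 4 (4,0) count=1: revealed 1 new [(4,0)] -> total=17

Answer: .#####.
.#####.
.#####.
.......
#.#....
.......
.......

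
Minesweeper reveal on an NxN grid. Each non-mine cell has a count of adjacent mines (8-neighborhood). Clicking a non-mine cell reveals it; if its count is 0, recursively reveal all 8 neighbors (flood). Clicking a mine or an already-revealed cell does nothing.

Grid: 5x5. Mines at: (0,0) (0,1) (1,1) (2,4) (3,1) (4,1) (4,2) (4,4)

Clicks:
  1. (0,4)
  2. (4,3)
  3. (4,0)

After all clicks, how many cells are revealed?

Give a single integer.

Answer: 8

Derivation:
Click 1 (0,4) count=0: revealed 6 new [(0,2) (0,3) (0,4) (1,2) (1,3) (1,4)] -> total=6
Click 2 (4,3) count=2: revealed 1 new [(4,3)] -> total=7
Click 3 (4,0) count=2: revealed 1 new [(4,0)] -> total=8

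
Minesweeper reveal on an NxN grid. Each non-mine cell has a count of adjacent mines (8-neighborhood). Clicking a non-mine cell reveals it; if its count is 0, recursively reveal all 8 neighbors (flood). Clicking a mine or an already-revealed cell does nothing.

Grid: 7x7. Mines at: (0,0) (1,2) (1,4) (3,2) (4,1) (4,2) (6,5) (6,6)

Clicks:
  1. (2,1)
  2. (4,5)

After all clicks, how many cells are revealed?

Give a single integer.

Answer: 21

Derivation:
Click 1 (2,1) count=2: revealed 1 new [(2,1)] -> total=1
Click 2 (4,5) count=0: revealed 20 new [(0,5) (0,6) (1,5) (1,6) (2,3) (2,4) (2,5) (2,6) (3,3) (3,4) (3,5) (3,6) (4,3) (4,4) (4,5) (4,6) (5,3) (5,4) (5,5) (5,6)] -> total=21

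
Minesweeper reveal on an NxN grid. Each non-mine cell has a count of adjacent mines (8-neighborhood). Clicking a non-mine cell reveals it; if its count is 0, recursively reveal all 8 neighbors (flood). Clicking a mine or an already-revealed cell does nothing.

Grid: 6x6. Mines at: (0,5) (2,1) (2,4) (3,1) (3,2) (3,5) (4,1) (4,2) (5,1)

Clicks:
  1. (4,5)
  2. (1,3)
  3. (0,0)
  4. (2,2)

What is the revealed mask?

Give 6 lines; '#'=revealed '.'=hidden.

Click 1 (4,5) count=1: revealed 1 new [(4,5)] -> total=1
Click 2 (1,3) count=1: revealed 1 new [(1,3)] -> total=2
Click 3 (0,0) count=0: revealed 9 new [(0,0) (0,1) (0,2) (0,3) (0,4) (1,0) (1,1) (1,2) (1,4)] -> total=11
Click 4 (2,2) count=3: revealed 1 new [(2,2)] -> total=12

Answer: #####.
#####.
..#...
......
.....#
......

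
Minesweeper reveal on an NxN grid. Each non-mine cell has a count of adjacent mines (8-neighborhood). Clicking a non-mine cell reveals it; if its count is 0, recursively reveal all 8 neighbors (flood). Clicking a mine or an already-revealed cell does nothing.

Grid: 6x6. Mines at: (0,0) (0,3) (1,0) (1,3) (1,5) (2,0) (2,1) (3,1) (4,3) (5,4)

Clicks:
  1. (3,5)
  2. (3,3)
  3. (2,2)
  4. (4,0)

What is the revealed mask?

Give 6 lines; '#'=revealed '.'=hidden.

Click 1 (3,5) count=0: revealed 6 new [(2,4) (2,5) (3,4) (3,5) (4,4) (4,5)] -> total=6
Click 2 (3,3) count=1: revealed 1 new [(3,3)] -> total=7
Click 3 (2,2) count=3: revealed 1 new [(2,2)] -> total=8
Click 4 (4,0) count=1: revealed 1 new [(4,0)] -> total=9

Answer: ......
......
..#.##
...###
#...##
......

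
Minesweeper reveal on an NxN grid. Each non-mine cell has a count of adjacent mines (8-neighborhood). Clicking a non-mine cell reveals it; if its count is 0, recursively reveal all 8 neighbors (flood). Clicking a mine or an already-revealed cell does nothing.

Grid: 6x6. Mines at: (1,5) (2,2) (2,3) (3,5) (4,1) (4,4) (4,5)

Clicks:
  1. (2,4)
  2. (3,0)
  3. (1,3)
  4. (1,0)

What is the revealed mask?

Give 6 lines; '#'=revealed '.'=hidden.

Answer: #####.
#####.
##..#.
##....
......
......

Derivation:
Click 1 (2,4) count=3: revealed 1 new [(2,4)] -> total=1
Click 2 (3,0) count=1: revealed 1 new [(3,0)] -> total=2
Click 3 (1,3) count=2: revealed 1 new [(1,3)] -> total=3
Click 4 (1,0) count=0: revealed 12 new [(0,0) (0,1) (0,2) (0,3) (0,4) (1,0) (1,1) (1,2) (1,4) (2,0) (2,1) (3,1)] -> total=15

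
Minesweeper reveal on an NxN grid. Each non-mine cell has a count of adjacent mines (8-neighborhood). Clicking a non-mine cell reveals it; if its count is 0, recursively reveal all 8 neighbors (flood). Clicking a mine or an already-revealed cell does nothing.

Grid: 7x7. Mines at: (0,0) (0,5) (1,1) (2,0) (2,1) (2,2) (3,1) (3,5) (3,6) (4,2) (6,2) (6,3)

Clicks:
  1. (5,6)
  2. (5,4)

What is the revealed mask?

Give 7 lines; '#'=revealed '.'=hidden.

Answer: .......
.......
.......
.......
....###
....###
....###

Derivation:
Click 1 (5,6) count=0: revealed 9 new [(4,4) (4,5) (4,6) (5,4) (5,5) (5,6) (6,4) (6,5) (6,6)] -> total=9
Click 2 (5,4) count=1: revealed 0 new [(none)] -> total=9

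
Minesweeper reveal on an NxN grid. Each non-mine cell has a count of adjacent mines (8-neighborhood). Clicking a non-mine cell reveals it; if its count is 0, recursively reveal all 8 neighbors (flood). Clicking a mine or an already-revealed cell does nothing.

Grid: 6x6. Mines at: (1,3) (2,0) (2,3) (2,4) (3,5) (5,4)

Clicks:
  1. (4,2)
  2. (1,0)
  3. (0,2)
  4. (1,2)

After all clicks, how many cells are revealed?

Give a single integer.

Answer: 15

Derivation:
Click 1 (4,2) count=0: revealed 12 new [(3,0) (3,1) (3,2) (3,3) (4,0) (4,1) (4,2) (4,3) (5,0) (5,1) (5,2) (5,3)] -> total=12
Click 2 (1,0) count=1: revealed 1 new [(1,0)] -> total=13
Click 3 (0,2) count=1: revealed 1 new [(0,2)] -> total=14
Click 4 (1,2) count=2: revealed 1 new [(1,2)] -> total=15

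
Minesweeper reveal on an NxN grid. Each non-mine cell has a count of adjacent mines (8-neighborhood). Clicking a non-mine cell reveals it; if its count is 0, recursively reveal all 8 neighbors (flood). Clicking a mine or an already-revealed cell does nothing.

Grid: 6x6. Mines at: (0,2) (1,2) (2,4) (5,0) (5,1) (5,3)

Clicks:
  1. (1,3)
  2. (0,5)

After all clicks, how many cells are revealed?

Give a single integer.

Click 1 (1,3) count=3: revealed 1 new [(1,3)] -> total=1
Click 2 (0,5) count=0: revealed 5 new [(0,3) (0,4) (0,5) (1,4) (1,5)] -> total=6

Answer: 6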